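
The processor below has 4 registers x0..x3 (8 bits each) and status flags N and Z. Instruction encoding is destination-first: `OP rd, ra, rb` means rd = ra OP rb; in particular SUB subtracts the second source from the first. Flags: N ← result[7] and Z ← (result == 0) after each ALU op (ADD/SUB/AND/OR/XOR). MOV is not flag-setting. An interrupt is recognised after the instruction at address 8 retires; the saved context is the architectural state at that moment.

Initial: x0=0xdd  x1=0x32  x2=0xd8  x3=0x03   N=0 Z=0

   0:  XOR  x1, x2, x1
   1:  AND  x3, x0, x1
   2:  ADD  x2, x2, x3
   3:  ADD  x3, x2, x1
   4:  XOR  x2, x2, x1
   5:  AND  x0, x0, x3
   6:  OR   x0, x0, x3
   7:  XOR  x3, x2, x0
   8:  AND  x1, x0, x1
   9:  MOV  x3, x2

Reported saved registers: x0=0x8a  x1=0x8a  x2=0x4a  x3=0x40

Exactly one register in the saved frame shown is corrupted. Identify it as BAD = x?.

after  0: x0=0xdd x1=0xea x2=0xd8 x3=0x03  N=1 Z=0
after  1: x0=0xdd x1=0xea x2=0xd8 x3=0xc8  N=1 Z=0
after  2: x0=0xdd x1=0xea x2=0xa0 x3=0xc8  N=1 Z=0
after  3: x0=0xdd x1=0xea x2=0xa0 x3=0x8a  N=1 Z=0
after  4: x0=0xdd x1=0xea x2=0x4a x3=0x8a  N=0 Z=0
after  5: x0=0x88 x1=0xea x2=0x4a x3=0x8a  N=1 Z=0
after  6: x0=0x8a x1=0xea x2=0x4a x3=0x8a  N=1 Z=0
after  7: x0=0x8a x1=0xea x2=0x4a x3=0xc0  N=1 Z=0
after  8: x0=0x8a x1=0x8a x2=0x4a x3=0xc0  N=1 Z=0
-- IRQ taken; context saved, return-PC = 9 --
mismatch: x3: reported 0x40 vs actual 0xc0

BAD = x3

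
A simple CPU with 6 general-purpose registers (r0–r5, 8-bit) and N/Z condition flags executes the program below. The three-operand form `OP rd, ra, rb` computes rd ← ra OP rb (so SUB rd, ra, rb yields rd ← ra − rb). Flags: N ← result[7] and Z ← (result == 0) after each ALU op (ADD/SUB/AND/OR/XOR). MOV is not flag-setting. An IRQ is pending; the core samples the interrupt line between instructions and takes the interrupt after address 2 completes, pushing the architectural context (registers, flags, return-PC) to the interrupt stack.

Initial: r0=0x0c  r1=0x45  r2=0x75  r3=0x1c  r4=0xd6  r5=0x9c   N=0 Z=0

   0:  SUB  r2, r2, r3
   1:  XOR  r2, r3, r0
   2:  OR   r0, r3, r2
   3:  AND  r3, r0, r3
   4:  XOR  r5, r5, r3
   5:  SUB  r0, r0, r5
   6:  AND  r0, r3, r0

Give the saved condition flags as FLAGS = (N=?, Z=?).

after  0: r0=0x0c r1=0x45 r2=0x59 r3=0x1c r4=0xd6 r5=0x9c  N=0 Z=0
after  1: r0=0x0c r1=0x45 r2=0x10 r3=0x1c r4=0xd6 r5=0x9c  N=0 Z=0
after  2: r0=0x1c r1=0x45 r2=0x10 r3=0x1c r4=0xd6 r5=0x9c  N=0 Z=0
-- IRQ taken; context saved, return-PC = 3 --

FLAGS = (N=0, Z=0)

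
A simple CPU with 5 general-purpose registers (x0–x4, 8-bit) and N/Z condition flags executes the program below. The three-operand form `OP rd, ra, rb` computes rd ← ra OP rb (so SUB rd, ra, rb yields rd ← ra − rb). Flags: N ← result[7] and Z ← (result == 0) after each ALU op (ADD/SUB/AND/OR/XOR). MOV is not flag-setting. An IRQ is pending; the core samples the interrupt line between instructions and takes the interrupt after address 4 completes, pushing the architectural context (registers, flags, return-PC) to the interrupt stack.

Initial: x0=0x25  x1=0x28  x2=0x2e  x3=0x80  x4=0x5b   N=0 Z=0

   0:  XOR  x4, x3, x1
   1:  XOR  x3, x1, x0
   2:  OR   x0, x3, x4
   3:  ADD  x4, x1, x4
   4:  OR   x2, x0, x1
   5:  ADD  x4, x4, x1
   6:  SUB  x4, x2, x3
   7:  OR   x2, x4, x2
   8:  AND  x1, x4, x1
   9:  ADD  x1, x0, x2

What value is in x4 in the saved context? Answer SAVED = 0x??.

after  0: x0=0x25 x1=0x28 x2=0x2e x3=0x80 x4=0xa8  N=1 Z=0
after  1: x0=0x25 x1=0x28 x2=0x2e x3=0x0d x4=0xa8  N=0 Z=0
after  2: x0=0xad x1=0x28 x2=0x2e x3=0x0d x4=0xa8  N=1 Z=0
after  3: x0=0xad x1=0x28 x2=0x2e x3=0x0d x4=0xd0  N=1 Z=0
after  4: x0=0xad x1=0x28 x2=0xad x3=0x0d x4=0xd0  N=1 Z=0
-- IRQ taken; context saved, return-PC = 5 --

SAVED = 0xd0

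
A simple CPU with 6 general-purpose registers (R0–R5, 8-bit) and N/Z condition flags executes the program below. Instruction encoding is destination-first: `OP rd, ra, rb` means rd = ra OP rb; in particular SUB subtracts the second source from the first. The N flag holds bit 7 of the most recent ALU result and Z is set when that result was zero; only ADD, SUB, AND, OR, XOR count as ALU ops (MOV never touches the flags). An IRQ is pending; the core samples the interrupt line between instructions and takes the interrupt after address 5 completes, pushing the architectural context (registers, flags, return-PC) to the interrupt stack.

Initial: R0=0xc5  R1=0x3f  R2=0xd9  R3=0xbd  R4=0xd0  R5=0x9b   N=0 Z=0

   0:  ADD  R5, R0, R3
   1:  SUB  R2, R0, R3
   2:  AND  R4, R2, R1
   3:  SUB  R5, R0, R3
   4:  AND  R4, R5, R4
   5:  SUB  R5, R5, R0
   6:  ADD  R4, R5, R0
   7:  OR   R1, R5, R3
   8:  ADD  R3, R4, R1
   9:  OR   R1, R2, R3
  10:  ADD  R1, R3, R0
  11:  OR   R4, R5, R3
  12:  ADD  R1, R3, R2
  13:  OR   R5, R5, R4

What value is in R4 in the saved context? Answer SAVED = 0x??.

after  0: R0=0xc5 R1=0x3f R2=0xd9 R3=0xbd R4=0xd0 R5=0x82  N=1 Z=0
after  1: R0=0xc5 R1=0x3f R2=0x08 R3=0xbd R4=0xd0 R5=0x82  N=0 Z=0
after  2: R0=0xc5 R1=0x3f R2=0x08 R3=0xbd R4=0x08 R5=0x82  N=0 Z=0
after  3: R0=0xc5 R1=0x3f R2=0x08 R3=0xbd R4=0x08 R5=0x08  N=0 Z=0
after  4: R0=0xc5 R1=0x3f R2=0x08 R3=0xbd R4=0x08 R5=0x08  N=0 Z=0
after  5: R0=0xc5 R1=0x3f R2=0x08 R3=0xbd R4=0x08 R5=0x43  N=0 Z=0
-- IRQ taken; context saved, return-PC = 6 --

SAVED = 0x08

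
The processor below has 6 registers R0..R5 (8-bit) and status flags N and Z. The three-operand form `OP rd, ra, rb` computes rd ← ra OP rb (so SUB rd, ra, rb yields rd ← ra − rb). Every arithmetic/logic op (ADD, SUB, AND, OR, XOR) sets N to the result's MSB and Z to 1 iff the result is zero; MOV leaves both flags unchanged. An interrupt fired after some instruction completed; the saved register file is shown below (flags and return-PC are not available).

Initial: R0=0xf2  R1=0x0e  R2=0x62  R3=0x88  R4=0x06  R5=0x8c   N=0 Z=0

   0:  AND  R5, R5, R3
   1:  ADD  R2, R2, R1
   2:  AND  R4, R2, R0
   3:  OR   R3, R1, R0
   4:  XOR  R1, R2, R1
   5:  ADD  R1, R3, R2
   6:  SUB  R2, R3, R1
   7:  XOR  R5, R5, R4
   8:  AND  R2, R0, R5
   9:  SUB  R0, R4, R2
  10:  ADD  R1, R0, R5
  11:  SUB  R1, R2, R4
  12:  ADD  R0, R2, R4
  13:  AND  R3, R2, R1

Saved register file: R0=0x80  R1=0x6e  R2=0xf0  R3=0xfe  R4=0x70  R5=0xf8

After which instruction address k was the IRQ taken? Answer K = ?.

K = 9

after  0: R0=0xf2 R1=0x0e R2=0x62 R3=0x88 R4=0x06 R5=0x88  N=1 Z=0
after  1: R0=0xf2 R1=0x0e R2=0x70 R3=0x88 R4=0x06 R5=0x88  N=0 Z=0
after  2: R0=0xf2 R1=0x0e R2=0x70 R3=0x88 R4=0x70 R5=0x88  N=0 Z=0
after  3: R0=0xf2 R1=0x0e R2=0x70 R3=0xfe R4=0x70 R5=0x88  N=1 Z=0
after  4: R0=0xf2 R1=0x7e R2=0x70 R3=0xfe R4=0x70 R5=0x88  N=0 Z=0
after  5: R0=0xf2 R1=0x6e R2=0x70 R3=0xfe R4=0x70 R5=0x88  N=0 Z=0
after  6: R0=0xf2 R1=0x6e R2=0x90 R3=0xfe R4=0x70 R5=0x88  N=1 Z=0
after  7: R0=0xf2 R1=0x6e R2=0x90 R3=0xfe R4=0x70 R5=0xf8  N=1 Z=0
after  8: R0=0xf2 R1=0x6e R2=0xf0 R3=0xfe R4=0x70 R5=0xf8  N=1 Z=0
after  9: R0=0x80 R1=0x6e R2=0xf0 R3=0xfe R4=0x70 R5=0xf8  N=1 Z=0
-- IRQ taken; context saved, return-PC = 10 --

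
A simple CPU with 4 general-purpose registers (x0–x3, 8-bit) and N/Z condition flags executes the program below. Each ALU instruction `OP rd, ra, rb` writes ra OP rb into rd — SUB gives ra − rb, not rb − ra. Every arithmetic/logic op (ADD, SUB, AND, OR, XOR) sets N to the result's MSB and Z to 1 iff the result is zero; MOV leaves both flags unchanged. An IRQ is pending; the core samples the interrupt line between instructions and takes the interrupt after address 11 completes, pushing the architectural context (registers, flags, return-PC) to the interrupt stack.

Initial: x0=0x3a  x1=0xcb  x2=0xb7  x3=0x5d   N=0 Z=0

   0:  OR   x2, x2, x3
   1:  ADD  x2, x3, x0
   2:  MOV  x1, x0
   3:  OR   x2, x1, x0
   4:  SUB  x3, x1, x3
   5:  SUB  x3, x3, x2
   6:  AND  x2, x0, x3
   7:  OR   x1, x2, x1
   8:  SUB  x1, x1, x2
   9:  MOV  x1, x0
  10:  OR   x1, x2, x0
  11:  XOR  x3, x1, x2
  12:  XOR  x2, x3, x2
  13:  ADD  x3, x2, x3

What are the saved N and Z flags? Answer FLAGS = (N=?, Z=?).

after  0: x0=0x3a x1=0xcb x2=0xff x3=0x5d  N=1 Z=0
after  1: x0=0x3a x1=0xcb x2=0x97 x3=0x5d  N=1 Z=0
after  2: x0=0x3a x1=0x3a x2=0x97 x3=0x5d  N=1 Z=0
after  3: x0=0x3a x1=0x3a x2=0x3a x3=0x5d  N=0 Z=0
after  4: x0=0x3a x1=0x3a x2=0x3a x3=0xdd  N=1 Z=0
after  5: x0=0x3a x1=0x3a x2=0x3a x3=0xa3  N=1 Z=0
after  6: x0=0x3a x1=0x3a x2=0x22 x3=0xa3  N=0 Z=0
after  7: x0=0x3a x1=0x3a x2=0x22 x3=0xa3  N=0 Z=0
after  8: x0=0x3a x1=0x18 x2=0x22 x3=0xa3  N=0 Z=0
after  9: x0=0x3a x1=0x3a x2=0x22 x3=0xa3  N=0 Z=0
after 10: x0=0x3a x1=0x3a x2=0x22 x3=0xa3  N=0 Z=0
after 11: x0=0x3a x1=0x3a x2=0x22 x3=0x18  N=0 Z=0
-- IRQ taken; context saved, return-PC = 12 --

FLAGS = (N=0, Z=0)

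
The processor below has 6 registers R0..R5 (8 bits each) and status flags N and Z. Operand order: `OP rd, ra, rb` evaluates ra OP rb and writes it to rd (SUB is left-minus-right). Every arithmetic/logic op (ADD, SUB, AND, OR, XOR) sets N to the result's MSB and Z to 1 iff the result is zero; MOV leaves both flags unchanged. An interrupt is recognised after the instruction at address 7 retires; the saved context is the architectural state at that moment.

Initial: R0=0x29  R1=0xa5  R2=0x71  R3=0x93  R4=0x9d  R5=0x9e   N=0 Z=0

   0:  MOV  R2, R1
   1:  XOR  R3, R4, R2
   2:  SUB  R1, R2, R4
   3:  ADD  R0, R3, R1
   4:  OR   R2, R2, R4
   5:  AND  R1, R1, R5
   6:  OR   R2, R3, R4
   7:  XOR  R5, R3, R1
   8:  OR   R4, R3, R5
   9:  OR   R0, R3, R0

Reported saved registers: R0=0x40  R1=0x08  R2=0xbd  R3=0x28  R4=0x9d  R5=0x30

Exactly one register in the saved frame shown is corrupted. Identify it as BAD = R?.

after  0: R0=0x29 R1=0xa5 R2=0xa5 R3=0x93 R4=0x9d R5=0x9e  N=0 Z=0
after  1: R0=0x29 R1=0xa5 R2=0xa5 R3=0x38 R4=0x9d R5=0x9e  N=0 Z=0
after  2: R0=0x29 R1=0x08 R2=0xa5 R3=0x38 R4=0x9d R5=0x9e  N=0 Z=0
after  3: R0=0x40 R1=0x08 R2=0xa5 R3=0x38 R4=0x9d R5=0x9e  N=0 Z=0
after  4: R0=0x40 R1=0x08 R2=0xbd R3=0x38 R4=0x9d R5=0x9e  N=1 Z=0
after  5: R0=0x40 R1=0x08 R2=0xbd R3=0x38 R4=0x9d R5=0x9e  N=0 Z=0
after  6: R0=0x40 R1=0x08 R2=0xbd R3=0x38 R4=0x9d R5=0x9e  N=1 Z=0
after  7: R0=0x40 R1=0x08 R2=0xbd R3=0x38 R4=0x9d R5=0x30  N=0 Z=0
-- IRQ taken; context saved, return-PC = 8 --
mismatch: R3: reported 0x28 vs actual 0x38

BAD = R3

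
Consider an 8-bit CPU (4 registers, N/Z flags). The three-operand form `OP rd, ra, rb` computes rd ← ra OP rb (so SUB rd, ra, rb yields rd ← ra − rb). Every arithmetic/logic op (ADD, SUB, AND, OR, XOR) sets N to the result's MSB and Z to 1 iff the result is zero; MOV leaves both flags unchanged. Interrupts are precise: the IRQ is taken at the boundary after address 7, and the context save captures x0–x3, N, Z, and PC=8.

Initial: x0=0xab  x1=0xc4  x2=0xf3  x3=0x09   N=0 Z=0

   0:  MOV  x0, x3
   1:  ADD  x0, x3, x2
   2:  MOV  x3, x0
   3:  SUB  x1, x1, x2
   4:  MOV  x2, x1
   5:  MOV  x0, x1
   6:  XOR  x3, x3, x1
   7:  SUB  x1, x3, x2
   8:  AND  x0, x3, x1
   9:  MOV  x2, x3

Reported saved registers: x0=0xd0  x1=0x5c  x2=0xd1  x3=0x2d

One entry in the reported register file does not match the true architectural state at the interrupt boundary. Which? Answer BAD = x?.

after  0: x0=0x09 x1=0xc4 x2=0xf3 x3=0x09  N=0 Z=0
after  1: x0=0xfc x1=0xc4 x2=0xf3 x3=0x09  N=1 Z=0
after  2: x0=0xfc x1=0xc4 x2=0xf3 x3=0xfc  N=1 Z=0
after  3: x0=0xfc x1=0xd1 x2=0xf3 x3=0xfc  N=1 Z=0
after  4: x0=0xfc x1=0xd1 x2=0xd1 x3=0xfc  N=1 Z=0
after  5: x0=0xd1 x1=0xd1 x2=0xd1 x3=0xfc  N=1 Z=0
after  6: x0=0xd1 x1=0xd1 x2=0xd1 x3=0x2d  N=0 Z=0
after  7: x0=0xd1 x1=0x5c x2=0xd1 x3=0x2d  N=0 Z=0
-- IRQ taken; context saved, return-PC = 8 --
mismatch: x0: reported 0xd0 vs actual 0xd1

BAD = x0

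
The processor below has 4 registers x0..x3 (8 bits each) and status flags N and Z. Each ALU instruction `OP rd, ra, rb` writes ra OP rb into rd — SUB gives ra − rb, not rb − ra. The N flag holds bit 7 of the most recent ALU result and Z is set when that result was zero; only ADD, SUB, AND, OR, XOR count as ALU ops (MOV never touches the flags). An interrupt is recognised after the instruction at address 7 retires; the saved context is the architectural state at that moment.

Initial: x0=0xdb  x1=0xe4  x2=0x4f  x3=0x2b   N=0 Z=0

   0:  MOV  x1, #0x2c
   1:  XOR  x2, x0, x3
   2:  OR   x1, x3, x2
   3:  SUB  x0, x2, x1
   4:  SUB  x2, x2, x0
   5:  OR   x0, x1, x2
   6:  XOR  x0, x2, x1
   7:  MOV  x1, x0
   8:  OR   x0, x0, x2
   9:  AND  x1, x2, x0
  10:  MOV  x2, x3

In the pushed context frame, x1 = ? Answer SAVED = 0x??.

SAVED = 0x00

after  0: x0=0xdb x1=0x2c x2=0x4f x3=0x2b  N=0 Z=0
after  1: x0=0xdb x1=0x2c x2=0xf0 x3=0x2b  N=1 Z=0
after  2: x0=0xdb x1=0xfb x2=0xf0 x3=0x2b  N=1 Z=0
after  3: x0=0xf5 x1=0xfb x2=0xf0 x3=0x2b  N=1 Z=0
after  4: x0=0xf5 x1=0xfb x2=0xfb x3=0x2b  N=1 Z=0
after  5: x0=0xfb x1=0xfb x2=0xfb x3=0x2b  N=1 Z=0
after  6: x0=0x00 x1=0xfb x2=0xfb x3=0x2b  N=0 Z=1
after  7: x0=0x00 x1=0x00 x2=0xfb x3=0x2b  N=0 Z=1
-- IRQ taken; context saved, return-PC = 8 --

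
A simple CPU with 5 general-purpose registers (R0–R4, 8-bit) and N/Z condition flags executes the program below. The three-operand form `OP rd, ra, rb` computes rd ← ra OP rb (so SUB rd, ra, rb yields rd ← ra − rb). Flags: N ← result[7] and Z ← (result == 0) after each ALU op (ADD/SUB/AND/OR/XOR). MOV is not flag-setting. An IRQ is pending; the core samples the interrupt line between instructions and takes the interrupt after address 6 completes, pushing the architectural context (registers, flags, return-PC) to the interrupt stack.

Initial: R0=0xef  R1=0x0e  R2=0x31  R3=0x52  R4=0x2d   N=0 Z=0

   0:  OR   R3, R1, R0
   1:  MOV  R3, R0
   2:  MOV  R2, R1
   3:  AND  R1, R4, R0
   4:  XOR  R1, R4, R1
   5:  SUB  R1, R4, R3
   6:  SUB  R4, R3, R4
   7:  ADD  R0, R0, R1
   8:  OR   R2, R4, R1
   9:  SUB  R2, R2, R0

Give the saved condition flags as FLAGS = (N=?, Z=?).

after  0: R0=0xef R1=0x0e R2=0x31 R3=0xef R4=0x2d  N=1 Z=0
after  1: R0=0xef R1=0x0e R2=0x31 R3=0xef R4=0x2d  N=1 Z=0
after  2: R0=0xef R1=0x0e R2=0x0e R3=0xef R4=0x2d  N=1 Z=0
after  3: R0=0xef R1=0x2d R2=0x0e R3=0xef R4=0x2d  N=0 Z=0
after  4: R0=0xef R1=0x00 R2=0x0e R3=0xef R4=0x2d  N=0 Z=1
after  5: R0=0xef R1=0x3e R2=0x0e R3=0xef R4=0x2d  N=0 Z=0
after  6: R0=0xef R1=0x3e R2=0x0e R3=0xef R4=0xc2  N=1 Z=0
-- IRQ taken; context saved, return-PC = 7 --

FLAGS = (N=1, Z=0)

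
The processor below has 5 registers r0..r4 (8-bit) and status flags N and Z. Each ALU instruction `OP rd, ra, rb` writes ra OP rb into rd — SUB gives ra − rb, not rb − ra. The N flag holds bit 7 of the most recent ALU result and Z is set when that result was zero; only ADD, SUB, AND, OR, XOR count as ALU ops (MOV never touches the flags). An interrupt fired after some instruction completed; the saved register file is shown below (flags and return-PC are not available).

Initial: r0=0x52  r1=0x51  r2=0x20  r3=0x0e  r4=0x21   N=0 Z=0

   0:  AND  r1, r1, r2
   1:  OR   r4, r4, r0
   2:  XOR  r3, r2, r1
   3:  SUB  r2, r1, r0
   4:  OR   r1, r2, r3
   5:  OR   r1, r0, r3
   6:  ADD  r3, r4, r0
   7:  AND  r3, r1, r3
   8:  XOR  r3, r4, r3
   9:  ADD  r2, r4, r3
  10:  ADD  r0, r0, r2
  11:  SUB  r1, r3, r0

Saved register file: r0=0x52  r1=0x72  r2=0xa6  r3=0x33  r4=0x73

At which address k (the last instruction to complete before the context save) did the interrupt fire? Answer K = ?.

after  0: r0=0x52 r1=0x00 r2=0x20 r3=0x0e r4=0x21  N=0 Z=1
after  1: r0=0x52 r1=0x00 r2=0x20 r3=0x0e r4=0x73  N=0 Z=0
after  2: r0=0x52 r1=0x00 r2=0x20 r3=0x20 r4=0x73  N=0 Z=0
after  3: r0=0x52 r1=0x00 r2=0xae r3=0x20 r4=0x73  N=1 Z=0
after  4: r0=0x52 r1=0xae r2=0xae r3=0x20 r4=0x73  N=1 Z=0
after  5: r0=0x52 r1=0x72 r2=0xae r3=0x20 r4=0x73  N=0 Z=0
after  6: r0=0x52 r1=0x72 r2=0xae r3=0xc5 r4=0x73  N=1 Z=0
after  7: r0=0x52 r1=0x72 r2=0xae r3=0x40 r4=0x73  N=0 Z=0
after  8: r0=0x52 r1=0x72 r2=0xae r3=0x33 r4=0x73  N=0 Z=0
after  9: r0=0x52 r1=0x72 r2=0xa6 r3=0x33 r4=0x73  N=1 Z=0
-- IRQ taken; context saved, return-PC = 10 --

K = 9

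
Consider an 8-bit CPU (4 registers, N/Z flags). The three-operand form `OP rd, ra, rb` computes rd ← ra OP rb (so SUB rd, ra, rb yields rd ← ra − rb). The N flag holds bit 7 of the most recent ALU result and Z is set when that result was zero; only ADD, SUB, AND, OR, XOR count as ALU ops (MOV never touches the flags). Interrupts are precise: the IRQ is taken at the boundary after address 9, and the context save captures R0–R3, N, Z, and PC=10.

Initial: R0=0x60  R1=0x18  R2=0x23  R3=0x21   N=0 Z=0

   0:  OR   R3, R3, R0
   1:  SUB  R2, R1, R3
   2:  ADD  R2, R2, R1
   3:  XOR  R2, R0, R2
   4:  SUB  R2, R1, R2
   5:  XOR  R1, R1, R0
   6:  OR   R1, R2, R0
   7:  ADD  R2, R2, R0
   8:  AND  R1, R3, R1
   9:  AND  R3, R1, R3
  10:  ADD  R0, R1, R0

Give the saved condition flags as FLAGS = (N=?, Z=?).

FLAGS = (N=0, Z=0)

after  0: R0=0x60 R1=0x18 R2=0x23 R3=0x61  N=0 Z=0
after  1: R0=0x60 R1=0x18 R2=0xb7 R3=0x61  N=1 Z=0
after  2: R0=0x60 R1=0x18 R2=0xcf R3=0x61  N=1 Z=0
after  3: R0=0x60 R1=0x18 R2=0xaf R3=0x61  N=1 Z=0
after  4: R0=0x60 R1=0x18 R2=0x69 R3=0x61  N=0 Z=0
after  5: R0=0x60 R1=0x78 R2=0x69 R3=0x61  N=0 Z=0
after  6: R0=0x60 R1=0x69 R2=0x69 R3=0x61  N=0 Z=0
after  7: R0=0x60 R1=0x69 R2=0xc9 R3=0x61  N=1 Z=0
after  8: R0=0x60 R1=0x61 R2=0xc9 R3=0x61  N=0 Z=0
after  9: R0=0x60 R1=0x61 R2=0xc9 R3=0x61  N=0 Z=0
-- IRQ taken; context saved, return-PC = 10 --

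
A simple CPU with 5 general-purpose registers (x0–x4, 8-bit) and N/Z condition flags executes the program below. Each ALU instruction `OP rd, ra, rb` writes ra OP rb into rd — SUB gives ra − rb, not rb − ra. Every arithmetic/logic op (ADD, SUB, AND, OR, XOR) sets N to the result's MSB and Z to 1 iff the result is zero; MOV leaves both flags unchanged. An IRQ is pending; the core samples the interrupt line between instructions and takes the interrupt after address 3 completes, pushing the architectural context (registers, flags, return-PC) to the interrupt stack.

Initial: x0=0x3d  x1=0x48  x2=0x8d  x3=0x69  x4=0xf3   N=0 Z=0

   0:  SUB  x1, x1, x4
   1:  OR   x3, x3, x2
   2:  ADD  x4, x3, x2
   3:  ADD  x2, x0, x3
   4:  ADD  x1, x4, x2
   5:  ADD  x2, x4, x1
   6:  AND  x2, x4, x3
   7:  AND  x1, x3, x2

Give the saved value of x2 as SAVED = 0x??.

after  0: x0=0x3d x1=0x55 x2=0x8d x3=0x69 x4=0xf3  N=0 Z=0
after  1: x0=0x3d x1=0x55 x2=0x8d x3=0xed x4=0xf3  N=1 Z=0
after  2: x0=0x3d x1=0x55 x2=0x8d x3=0xed x4=0x7a  N=0 Z=0
after  3: x0=0x3d x1=0x55 x2=0x2a x3=0xed x4=0x7a  N=0 Z=0
-- IRQ taken; context saved, return-PC = 4 --

SAVED = 0x2a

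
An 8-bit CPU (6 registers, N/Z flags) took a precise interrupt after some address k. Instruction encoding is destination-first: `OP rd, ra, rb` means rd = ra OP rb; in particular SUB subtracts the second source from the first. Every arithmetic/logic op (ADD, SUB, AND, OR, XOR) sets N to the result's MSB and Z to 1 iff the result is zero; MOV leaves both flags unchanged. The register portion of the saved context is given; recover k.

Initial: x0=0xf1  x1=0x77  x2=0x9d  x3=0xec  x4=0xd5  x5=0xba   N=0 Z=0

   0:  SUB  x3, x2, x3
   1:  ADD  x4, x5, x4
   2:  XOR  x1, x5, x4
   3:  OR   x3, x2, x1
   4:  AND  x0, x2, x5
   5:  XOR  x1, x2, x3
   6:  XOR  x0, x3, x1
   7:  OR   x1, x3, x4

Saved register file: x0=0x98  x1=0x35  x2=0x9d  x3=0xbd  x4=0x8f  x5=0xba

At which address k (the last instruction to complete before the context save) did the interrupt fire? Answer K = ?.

after  0: x0=0xf1 x1=0x77 x2=0x9d x3=0xb1 x4=0xd5 x5=0xba  N=1 Z=0
after  1: x0=0xf1 x1=0x77 x2=0x9d x3=0xb1 x4=0x8f x5=0xba  N=1 Z=0
after  2: x0=0xf1 x1=0x35 x2=0x9d x3=0xb1 x4=0x8f x5=0xba  N=0 Z=0
after  3: x0=0xf1 x1=0x35 x2=0x9d x3=0xbd x4=0x8f x5=0xba  N=1 Z=0
after  4: x0=0x98 x1=0x35 x2=0x9d x3=0xbd x4=0x8f x5=0xba  N=1 Z=0
-- IRQ taken; context saved, return-PC = 5 --

K = 4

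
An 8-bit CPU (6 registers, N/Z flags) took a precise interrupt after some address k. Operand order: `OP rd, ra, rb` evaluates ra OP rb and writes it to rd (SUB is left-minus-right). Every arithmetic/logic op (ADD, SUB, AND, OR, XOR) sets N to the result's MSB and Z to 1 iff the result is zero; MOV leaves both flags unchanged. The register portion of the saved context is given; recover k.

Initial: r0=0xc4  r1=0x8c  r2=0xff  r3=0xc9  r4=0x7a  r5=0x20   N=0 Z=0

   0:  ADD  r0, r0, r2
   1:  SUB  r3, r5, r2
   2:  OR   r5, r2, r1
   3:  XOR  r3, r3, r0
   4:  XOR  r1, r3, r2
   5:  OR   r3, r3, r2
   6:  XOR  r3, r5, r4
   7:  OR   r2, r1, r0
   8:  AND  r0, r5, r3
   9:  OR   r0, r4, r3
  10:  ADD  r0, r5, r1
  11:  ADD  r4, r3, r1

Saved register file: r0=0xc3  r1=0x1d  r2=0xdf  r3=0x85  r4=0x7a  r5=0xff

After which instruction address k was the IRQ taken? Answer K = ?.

after  0: r0=0xc3 r1=0x8c r2=0xff r3=0xc9 r4=0x7a r5=0x20  N=1 Z=0
after  1: r0=0xc3 r1=0x8c r2=0xff r3=0x21 r4=0x7a r5=0x20  N=0 Z=0
after  2: r0=0xc3 r1=0x8c r2=0xff r3=0x21 r4=0x7a r5=0xff  N=1 Z=0
after  3: r0=0xc3 r1=0x8c r2=0xff r3=0xe2 r4=0x7a r5=0xff  N=1 Z=0
after  4: r0=0xc3 r1=0x1d r2=0xff r3=0xe2 r4=0x7a r5=0xff  N=0 Z=0
after  5: r0=0xc3 r1=0x1d r2=0xff r3=0xff r4=0x7a r5=0xff  N=1 Z=0
after  6: r0=0xc3 r1=0x1d r2=0xff r3=0x85 r4=0x7a r5=0xff  N=1 Z=0
after  7: r0=0xc3 r1=0x1d r2=0xdf r3=0x85 r4=0x7a r5=0xff  N=1 Z=0
-- IRQ taken; context saved, return-PC = 8 --

K = 7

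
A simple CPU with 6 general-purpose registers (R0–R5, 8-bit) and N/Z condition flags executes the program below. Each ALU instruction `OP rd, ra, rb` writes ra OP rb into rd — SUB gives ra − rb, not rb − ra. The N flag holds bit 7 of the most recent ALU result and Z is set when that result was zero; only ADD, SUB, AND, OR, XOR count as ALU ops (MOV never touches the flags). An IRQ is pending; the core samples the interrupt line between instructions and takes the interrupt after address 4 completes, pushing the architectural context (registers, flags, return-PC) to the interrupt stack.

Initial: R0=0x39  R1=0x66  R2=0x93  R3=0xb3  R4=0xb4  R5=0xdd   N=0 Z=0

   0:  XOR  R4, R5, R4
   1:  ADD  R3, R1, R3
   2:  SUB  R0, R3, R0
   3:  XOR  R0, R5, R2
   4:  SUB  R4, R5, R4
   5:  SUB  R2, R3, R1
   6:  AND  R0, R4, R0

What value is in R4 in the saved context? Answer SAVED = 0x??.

SAVED = 0x74

after  0: R0=0x39 R1=0x66 R2=0x93 R3=0xb3 R4=0x69 R5=0xdd  N=0 Z=0
after  1: R0=0x39 R1=0x66 R2=0x93 R3=0x19 R4=0x69 R5=0xdd  N=0 Z=0
after  2: R0=0xe0 R1=0x66 R2=0x93 R3=0x19 R4=0x69 R5=0xdd  N=1 Z=0
after  3: R0=0x4e R1=0x66 R2=0x93 R3=0x19 R4=0x69 R5=0xdd  N=0 Z=0
after  4: R0=0x4e R1=0x66 R2=0x93 R3=0x19 R4=0x74 R5=0xdd  N=0 Z=0
-- IRQ taken; context saved, return-PC = 5 --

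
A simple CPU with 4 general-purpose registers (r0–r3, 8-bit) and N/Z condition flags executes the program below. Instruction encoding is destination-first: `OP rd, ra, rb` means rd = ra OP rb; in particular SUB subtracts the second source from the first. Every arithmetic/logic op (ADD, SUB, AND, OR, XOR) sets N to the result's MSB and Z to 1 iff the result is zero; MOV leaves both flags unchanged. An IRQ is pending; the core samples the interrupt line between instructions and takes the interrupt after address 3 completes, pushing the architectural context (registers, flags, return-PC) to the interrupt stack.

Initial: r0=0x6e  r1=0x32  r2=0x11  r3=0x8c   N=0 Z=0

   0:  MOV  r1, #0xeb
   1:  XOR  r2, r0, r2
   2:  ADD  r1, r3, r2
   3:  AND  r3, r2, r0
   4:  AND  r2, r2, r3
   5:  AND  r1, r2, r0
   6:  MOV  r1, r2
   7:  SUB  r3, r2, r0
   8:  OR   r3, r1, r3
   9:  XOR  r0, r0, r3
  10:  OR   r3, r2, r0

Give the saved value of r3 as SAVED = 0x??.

SAVED = 0x6e

after  0: r0=0x6e r1=0xeb r2=0x11 r3=0x8c  N=0 Z=0
after  1: r0=0x6e r1=0xeb r2=0x7f r3=0x8c  N=0 Z=0
after  2: r0=0x6e r1=0x0b r2=0x7f r3=0x8c  N=0 Z=0
after  3: r0=0x6e r1=0x0b r2=0x7f r3=0x6e  N=0 Z=0
-- IRQ taken; context saved, return-PC = 4 --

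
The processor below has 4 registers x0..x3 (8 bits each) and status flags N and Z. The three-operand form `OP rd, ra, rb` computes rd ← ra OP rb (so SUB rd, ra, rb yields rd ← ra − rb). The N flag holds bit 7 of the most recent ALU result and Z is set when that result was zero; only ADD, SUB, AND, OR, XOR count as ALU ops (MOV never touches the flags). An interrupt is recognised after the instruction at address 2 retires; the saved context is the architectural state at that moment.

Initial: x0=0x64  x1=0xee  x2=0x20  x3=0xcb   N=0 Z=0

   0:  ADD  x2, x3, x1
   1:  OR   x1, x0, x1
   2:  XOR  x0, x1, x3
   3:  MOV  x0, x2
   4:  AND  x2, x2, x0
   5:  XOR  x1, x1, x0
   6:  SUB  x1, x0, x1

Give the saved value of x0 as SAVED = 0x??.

after  0: x0=0x64 x1=0xee x2=0xb9 x3=0xcb  N=1 Z=0
after  1: x0=0x64 x1=0xee x2=0xb9 x3=0xcb  N=1 Z=0
after  2: x0=0x25 x1=0xee x2=0xb9 x3=0xcb  N=0 Z=0
-- IRQ taken; context saved, return-PC = 3 --

SAVED = 0x25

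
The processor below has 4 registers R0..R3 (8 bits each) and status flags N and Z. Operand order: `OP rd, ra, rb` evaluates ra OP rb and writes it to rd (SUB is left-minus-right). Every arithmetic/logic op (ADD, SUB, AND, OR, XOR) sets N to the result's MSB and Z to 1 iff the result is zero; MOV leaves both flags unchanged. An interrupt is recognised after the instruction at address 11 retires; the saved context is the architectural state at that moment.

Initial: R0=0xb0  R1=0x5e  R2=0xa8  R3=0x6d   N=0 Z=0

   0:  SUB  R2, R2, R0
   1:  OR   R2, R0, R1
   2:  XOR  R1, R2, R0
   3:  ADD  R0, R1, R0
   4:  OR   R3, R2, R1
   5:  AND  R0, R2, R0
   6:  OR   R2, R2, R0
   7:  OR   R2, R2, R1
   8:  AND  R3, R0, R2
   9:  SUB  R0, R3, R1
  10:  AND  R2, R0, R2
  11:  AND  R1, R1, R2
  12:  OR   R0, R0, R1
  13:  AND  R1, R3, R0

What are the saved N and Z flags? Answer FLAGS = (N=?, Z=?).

after  0: R0=0xb0 R1=0x5e R2=0xf8 R3=0x6d  N=1 Z=0
after  1: R0=0xb0 R1=0x5e R2=0xfe R3=0x6d  N=1 Z=0
after  2: R0=0xb0 R1=0x4e R2=0xfe R3=0x6d  N=0 Z=0
after  3: R0=0xfe R1=0x4e R2=0xfe R3=0x6d  N=1 Z=0
after  4: R0=0xfe R1=0x4e R2=0xfe R3=0xfe  N=1 Z=0
after  5: R0=0xfe R1=0x4e R2=0xfe R3=0xfe  N=1 Z=0
after  6: R0=0xfe R1=0x4e R2=0xfe R3=0xfe  N=1 Z=0
after  7: R0=0xfe R1=0x4e R2=0xfe R3=0xfe  N=1 Z=0
after  8: R0=0xfe R1=0x4e R2=0xfe R3=0xfe  N=1 Z=0
after  9: R0=0xb0 R1=0x4e R2=0xfe R3=0xfe  N=1 Z=0
after 10: R0=0xb0 R1=0x4e R2=0xb0 R3=0xfe  N=1 Z=0
after 11: R0=0xb0 R1=0x00 R2=0xb0 R3=0xfe  N=0 Z=1
-- IRQ taken; context saved, return-PC = 12 --

FLAGS = (N=0, Z=1)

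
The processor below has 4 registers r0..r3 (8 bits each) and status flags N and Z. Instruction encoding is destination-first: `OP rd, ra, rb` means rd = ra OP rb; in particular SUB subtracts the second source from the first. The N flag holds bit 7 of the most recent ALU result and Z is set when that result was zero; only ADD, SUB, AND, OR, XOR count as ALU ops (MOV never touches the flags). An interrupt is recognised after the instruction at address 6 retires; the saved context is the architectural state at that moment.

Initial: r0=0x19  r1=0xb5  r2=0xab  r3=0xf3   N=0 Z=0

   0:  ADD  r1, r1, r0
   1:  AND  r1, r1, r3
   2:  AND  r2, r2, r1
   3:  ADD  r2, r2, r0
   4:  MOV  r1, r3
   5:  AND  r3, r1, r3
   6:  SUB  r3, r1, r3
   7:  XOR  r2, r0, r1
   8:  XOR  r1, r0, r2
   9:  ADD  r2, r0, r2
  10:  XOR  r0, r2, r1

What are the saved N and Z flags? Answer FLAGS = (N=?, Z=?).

FLAGS = (N=0, Z=1)

after  0: r0=0x19 r1=0xce r2=0xab r3=0xf3  N=1 Z=0
after  1: r0=0x19 r1=0xc2 r2=0xab r3=0xf3  N=1 Z=0
after  2: r0=0x19 r1=0xc2 r2=0x82 r3=0xf3  N=1 Z=0
after  3: r0=0x19 r1=0xc2 r2=0x9b r3=0xf3  N=1 Z=0
after  4: r0=0x19 r1=0xf3 r2=0x9b r3=0xf3  N=1 Z=0
after  5: r0=0x19 r1=0xf3 r2=0x9b r3=0xf3  N=1 Z=0
after  6: r0=0x19 r1=0xf3 r2=0x9b r3=0x00  N=0 Z=1
-- IRQ taken; context saved, return-PC = 7 --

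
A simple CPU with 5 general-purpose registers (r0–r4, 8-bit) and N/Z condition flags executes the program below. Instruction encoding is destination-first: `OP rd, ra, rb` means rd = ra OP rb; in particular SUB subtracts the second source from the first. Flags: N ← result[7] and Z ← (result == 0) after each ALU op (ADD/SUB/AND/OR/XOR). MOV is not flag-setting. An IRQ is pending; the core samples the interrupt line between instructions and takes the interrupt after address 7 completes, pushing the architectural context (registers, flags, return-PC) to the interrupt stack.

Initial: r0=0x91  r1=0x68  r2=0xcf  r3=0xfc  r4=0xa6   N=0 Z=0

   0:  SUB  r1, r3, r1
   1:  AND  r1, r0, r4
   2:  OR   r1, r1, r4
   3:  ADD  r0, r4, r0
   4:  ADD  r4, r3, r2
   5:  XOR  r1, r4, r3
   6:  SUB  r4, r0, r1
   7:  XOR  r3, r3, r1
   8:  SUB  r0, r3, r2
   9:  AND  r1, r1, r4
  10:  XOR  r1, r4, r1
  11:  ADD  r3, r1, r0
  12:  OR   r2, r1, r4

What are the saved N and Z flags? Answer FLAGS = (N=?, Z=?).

after  0: r0=0x91 r1=0x94 r2=0xcf r3=0xfc r4=0xa6  N=1 Z=0
after  1: r0=0x91 r1=0x80 r2=0xcf r3=0xfc r4=0xa6  N=1 Z=0
after  2: r0=0x91 r1=0xa6 r2=0xcf r3=0xfc r4=0xa6  N=1 Z=0
after  3: r0=0x37 r1=0xa6 r2=0xcf r3=0xfc r4=0xa6  N=0 Z=0
after  4: r0=0x37 r1=0xa6 r2=0xcf r3=0xfc r4=0xcb  N=1 Z=0
after  5: r0=0x37 r1=0x37 r2=0xcf r3=0xfc r4=0xcb  N=0 Z=0
after  6: r0=0x37 r1=0x37 r2=0xcf r3=0xfc r4=0x00  N=0 Z=1
after  7: r0=0x37 r1=0x37 r2=0xcf r3=0xcb r4=0x00  N=1 Z=0
-- IRQ taken; context saved, return-PC = 8 --

FLAGS = (N=1, Z=0)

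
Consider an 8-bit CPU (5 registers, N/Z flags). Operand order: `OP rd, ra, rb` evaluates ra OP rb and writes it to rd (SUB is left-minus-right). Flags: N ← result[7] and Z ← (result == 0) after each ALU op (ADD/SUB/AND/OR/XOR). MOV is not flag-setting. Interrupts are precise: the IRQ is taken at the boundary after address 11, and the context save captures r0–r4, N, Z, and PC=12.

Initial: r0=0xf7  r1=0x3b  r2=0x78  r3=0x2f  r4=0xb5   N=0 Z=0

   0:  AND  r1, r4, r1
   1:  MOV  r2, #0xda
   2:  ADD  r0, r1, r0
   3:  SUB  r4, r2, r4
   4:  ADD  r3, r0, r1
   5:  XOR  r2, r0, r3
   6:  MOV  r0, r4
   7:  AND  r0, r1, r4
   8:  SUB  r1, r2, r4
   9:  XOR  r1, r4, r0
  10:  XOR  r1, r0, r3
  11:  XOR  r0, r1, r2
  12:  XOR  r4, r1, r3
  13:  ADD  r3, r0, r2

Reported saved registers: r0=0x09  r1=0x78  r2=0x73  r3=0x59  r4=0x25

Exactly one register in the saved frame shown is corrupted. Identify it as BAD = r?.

after  0: r0=0xf7 r1=0x31 r2=0x78 r3=0x2f r4=0xb5  N=0 Z=0
after  1: r0=0xf7 r1=0x31 r2=0xda r3=0x2f r4=0xb5  N=0 Z=0
after  2: r0=0x28 r1=0x31 r2=0xda r3=0x2f r4=0xb5  N=0 Z=0
after  3: r0=0x28 r1=0x31 r2=0xda r3=0x2f r4=0x25  N=0 Z=0
after  4: r0=0x28 r1=0x31 r2=0xda r3=0x59 r4=0x25  N=0 Z=0
after  5: r0=0x28 r1=0x31 r2=0x71 r3=0x59 r4=0x25  N=0 Z=0
after  6: r0=0x25 r1=0x31 r2=0x71 r3=0x59 r4=0x25  N=0 Z=0
after  7: r0=0x21 r1=0x31 r2=0x71 r3=0x59 r4=0x25  N=0 Z=0
after  8: r0=0x21 r1=0x4c r2=0x71 r3=0x59 r4=0x25  N=0 Z=0
after  9: r0=0x21 r1=0x04 r2=0x71 r3=0x59 r4=0x25  N=0 Z=0
after 10: r0=0x21 r1=0x78 r2=0x71 r3=0x59 r4=0x25  N=0 Z=0
after 11: r0=0x09 r1=0x78 r2=0x71 r3=0x59 r4=0x25  N=0 Z=0
-- IRQ taken; context saved, return-PC = 12 --
mismatch: r2: reported 0x73 vs actual 0x71

BAD = r2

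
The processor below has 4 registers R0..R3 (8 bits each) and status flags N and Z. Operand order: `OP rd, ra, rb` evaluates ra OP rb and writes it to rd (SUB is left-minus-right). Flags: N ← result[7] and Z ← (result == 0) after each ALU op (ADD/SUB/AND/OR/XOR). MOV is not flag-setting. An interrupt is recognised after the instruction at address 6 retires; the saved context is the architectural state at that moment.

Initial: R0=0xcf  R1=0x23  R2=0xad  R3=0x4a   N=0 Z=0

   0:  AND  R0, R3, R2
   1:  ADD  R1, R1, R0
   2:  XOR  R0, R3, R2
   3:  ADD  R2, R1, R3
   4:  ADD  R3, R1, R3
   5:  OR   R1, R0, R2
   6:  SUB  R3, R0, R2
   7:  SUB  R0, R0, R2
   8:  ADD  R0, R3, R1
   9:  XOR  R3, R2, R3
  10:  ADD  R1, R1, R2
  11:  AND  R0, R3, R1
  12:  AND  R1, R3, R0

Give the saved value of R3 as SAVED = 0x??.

after  0: R0=0x08 R1=0x23 R2=0xad R3=0x4a  N=0 Z=0
after  1: R0=0x08 R1=0x2b R2=0xad R3=0x4a  N=0 Z=0
after  2: R0=0xe7 R1=0x2b R2=0xad R3=0x4a  N=1 Z=0
after  3: R0=0xe7 R1=0x2b R2=0x75 R3=0x4a  N=0 Z=0
after  4: R0=0xe7 R1=0x2b R2=0x75 R3=0x75  N=0 Z=0
after  5: R0=0xe7 R1=0xf7 R2=0x75 R3=0x75  N=1 Z=0
after  6: R0=0xe7 R1=0xf7 R2=0x75 R3=0x72  N=0 Z=0
-- IRQ taken; context saved, return-PC = 7 --

SAVED = 0x72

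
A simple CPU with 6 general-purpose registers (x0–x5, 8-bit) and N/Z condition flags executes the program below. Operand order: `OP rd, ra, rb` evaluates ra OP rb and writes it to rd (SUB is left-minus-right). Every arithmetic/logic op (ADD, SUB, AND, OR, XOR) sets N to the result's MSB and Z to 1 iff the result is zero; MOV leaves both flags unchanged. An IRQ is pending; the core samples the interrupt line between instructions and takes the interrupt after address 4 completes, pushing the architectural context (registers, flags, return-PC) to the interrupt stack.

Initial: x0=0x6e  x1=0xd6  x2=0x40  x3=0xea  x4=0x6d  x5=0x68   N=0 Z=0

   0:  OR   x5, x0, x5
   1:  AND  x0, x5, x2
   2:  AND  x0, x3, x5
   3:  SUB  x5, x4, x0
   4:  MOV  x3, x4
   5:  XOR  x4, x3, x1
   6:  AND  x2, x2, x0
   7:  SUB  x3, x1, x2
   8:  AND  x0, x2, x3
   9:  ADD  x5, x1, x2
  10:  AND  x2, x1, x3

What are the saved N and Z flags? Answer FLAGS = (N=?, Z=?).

after  0: x0=0x6e x1=0xd6 x2=0x40 x3=0xea x4=0x6d x5=0x6e  N=0 Z=0
after  1: x0=0x40 x1=0xd6 x2=0x40 x3=0xea x4=0x6d x5=0x6e  N=0 Z=0
after  2: x0=0x6a x1=0xd6 x2=0x40 x3=0xea x4=0x6d x5=0x6e  N=0 Z=0
after  3: x0=0x6a x1=0xd6 x2=0x40 x3=0xea x4=0x6d x5=0x03  N=0 Z=0
after  4: x0=0x6a x1=0xd6 x2=0x40 x3=0x6d x4=0x6d x5=0x03  N=0 Z=0
-- IRQ taken; context saved, return-PC = 5 --

FLAGS = (N=0, Z=0)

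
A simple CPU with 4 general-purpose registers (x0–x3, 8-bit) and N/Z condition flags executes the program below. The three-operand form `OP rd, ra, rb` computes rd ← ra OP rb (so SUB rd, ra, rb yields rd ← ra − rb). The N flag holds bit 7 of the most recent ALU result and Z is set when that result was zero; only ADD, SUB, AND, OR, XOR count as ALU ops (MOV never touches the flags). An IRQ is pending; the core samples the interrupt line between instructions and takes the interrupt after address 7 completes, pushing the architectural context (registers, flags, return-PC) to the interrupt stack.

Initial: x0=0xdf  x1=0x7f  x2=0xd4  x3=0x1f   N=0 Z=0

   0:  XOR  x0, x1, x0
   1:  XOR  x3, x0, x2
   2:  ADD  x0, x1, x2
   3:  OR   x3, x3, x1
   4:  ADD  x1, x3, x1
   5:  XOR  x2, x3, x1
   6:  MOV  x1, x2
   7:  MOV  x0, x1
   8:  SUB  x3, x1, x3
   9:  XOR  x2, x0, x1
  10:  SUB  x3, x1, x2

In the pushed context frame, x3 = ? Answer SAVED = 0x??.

SAVED = 0x7f

after  0: x0=0xa0 x1=0x7f x2=0xd4 x3=0x1f  N=1 Z=0
after  1: x0=0xa0 x1=0x7f x2=0xd4 x3=0x74  N=0 Z=0
after  2: x0=0x53 x1=0x7f x2=0xd4 x3=0x74  N=0 Z=0
after  3: x0=0x53 x1=0x7f x2=0xd4 x3=0x7f  N=0 Z=0
after  4: x0=0x53 x1=0xfe x2=0xd4 x3=0x7f  N=1 Z=0
after  5: x0=0x53 x1=0xfe x2=0x81 x3=0x7f  N=1 Z=0
after  6: x0=0x53 x1=0x81 x2=0x81 x3=0x7f  N=1 Z=0
after  7: x0=0x81 x1=0x81 x2=0x81 x3=0x7f  N=1 Z=0
-- IRQ taken; context saved, return-PC = 8 --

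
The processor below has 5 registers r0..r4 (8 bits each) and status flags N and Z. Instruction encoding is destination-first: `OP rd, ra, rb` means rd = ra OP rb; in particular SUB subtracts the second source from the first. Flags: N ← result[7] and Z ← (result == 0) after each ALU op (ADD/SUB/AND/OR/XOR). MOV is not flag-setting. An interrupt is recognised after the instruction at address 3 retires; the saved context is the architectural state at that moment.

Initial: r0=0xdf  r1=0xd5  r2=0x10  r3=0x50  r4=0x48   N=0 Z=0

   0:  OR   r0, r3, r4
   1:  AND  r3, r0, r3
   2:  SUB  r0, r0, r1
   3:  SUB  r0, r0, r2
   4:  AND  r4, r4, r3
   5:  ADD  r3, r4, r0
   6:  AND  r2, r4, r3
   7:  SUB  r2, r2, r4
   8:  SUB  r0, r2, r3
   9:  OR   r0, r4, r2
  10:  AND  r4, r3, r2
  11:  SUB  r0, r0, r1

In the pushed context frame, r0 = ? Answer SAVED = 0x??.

after  0: r0=0x58 r1=0xd5 r2=0x10 r3=0x50 r4=0x48  N=0 Z=0
after  1: r0=0x58 r1=0xd5 r2=0x10 r3=0x50 r4=0x48  N=0 Z=0
after  2: r0=0x83 r1=0xd5 r2=0x10 r3=0x50 r4=0x48  N=1 Z=0
after  3: r0=0x73 r1=0xd5 r2=0x10 r3=0x50 r4=0x48  N=0 Z=0
-- IRQ taken; context saved, return-PC = 4 --

SAVED = 0x73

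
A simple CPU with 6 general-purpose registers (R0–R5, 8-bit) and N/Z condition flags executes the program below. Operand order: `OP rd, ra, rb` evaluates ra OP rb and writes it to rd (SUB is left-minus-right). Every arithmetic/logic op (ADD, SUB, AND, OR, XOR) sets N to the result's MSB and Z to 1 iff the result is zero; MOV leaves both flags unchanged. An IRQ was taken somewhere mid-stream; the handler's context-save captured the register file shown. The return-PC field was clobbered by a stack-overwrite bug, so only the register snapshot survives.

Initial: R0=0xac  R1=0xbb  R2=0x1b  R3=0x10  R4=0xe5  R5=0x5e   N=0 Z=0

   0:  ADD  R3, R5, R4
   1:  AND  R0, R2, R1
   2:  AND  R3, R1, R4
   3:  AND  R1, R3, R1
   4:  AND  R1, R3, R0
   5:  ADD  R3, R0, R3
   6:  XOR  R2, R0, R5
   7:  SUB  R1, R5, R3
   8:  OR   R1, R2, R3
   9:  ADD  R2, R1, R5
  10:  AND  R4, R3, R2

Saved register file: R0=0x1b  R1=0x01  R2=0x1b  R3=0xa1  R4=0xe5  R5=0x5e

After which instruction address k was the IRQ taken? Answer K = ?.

K = 4

after  0: R0=0xac R1=0xbb R2=0x1b R3=0x43 R4=0xe5 R5=0x5e  N=0 Z=0
after  1: R0=0x1b R1=0xbb R2=0x1b R3=0x43 R4=0xe5 R5=0x5e  N=0 Z=0
after  2: R0=0x1b R1=0xbb R2=0x1b R3=0xa1 R4=0xe5 R5=0x5e  N=1 Z=0
after  3: R0=0x1b R1=0xa1 R2=0x1b R3=0xa1 R4=0xe5 R5=0x5e  N=1 Z=0
after  4: R0=0x1b R1=0x01 R2=0x1b R3=0xa1 R4=0xe5 R5=0x5e  N=0 Z=0
-- IRQ taken; context saved, return-PC = 5 --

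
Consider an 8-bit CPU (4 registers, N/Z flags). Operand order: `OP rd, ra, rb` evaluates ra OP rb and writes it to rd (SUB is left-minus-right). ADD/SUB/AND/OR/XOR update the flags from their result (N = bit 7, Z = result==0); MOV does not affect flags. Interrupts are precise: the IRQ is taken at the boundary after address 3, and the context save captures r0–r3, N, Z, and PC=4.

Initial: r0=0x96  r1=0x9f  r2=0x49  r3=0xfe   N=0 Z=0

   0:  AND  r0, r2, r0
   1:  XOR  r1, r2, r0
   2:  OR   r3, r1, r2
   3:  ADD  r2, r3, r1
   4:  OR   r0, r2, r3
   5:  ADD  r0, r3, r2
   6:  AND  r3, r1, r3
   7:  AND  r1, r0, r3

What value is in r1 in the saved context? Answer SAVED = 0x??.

SAVED = 0x49

after  0: r0=0x00 r1=0x9f r2=0x49 r3=0xfe  N=0 Z=1
after  1: r0=0x00 r1=0x49 r2=0x49 r3=0xfe  N=0 Z=0
after  2: r0=0x00 r1=0x49 r2=0x49 r3=0x49  N=0 Z=0
after  3: r0=0x00 r1=0x49 r2=0x92 r3=0x49  N=1 Z=0
-- IRQ taken; context saved, return-PC = 4 --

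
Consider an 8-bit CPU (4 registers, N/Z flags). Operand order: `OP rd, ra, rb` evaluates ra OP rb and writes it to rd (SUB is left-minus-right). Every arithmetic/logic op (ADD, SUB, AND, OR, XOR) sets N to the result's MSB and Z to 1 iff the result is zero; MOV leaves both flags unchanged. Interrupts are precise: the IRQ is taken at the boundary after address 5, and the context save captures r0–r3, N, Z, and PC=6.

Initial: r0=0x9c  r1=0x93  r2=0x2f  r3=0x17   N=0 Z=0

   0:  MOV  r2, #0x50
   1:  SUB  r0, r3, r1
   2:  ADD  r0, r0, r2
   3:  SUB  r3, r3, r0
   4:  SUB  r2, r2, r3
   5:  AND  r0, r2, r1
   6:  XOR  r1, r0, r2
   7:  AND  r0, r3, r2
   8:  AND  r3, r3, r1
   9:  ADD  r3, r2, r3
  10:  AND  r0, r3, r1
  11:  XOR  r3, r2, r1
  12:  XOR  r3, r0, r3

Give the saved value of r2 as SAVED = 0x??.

after  0: r0=0x9c r1=0x93 r2=0x50 r3=0x17  N=0 Z=0
after  1: r0=0x84 r1=0x93 r2=0x50 r3=0x17  N=1 Z=0
after  2: r0=0xd4 r1=0x93 r2=0x50 r3=0x17  N=1 Z=0
after  3: r0=0xd4 r1=0x93 r2=0x50 r3=0x43  N=0 Z=0
after  4: r0=0xd4 r1=0x93 r2=0x0d r3=0x43  N=0 Z=0
after  5: r0=0x01 r1=0x93 r2=0x0d r3=0x43  N=0 Z=0
-- IRQ taken; context saved, return-PC = 6 --

SAVED = 0x0d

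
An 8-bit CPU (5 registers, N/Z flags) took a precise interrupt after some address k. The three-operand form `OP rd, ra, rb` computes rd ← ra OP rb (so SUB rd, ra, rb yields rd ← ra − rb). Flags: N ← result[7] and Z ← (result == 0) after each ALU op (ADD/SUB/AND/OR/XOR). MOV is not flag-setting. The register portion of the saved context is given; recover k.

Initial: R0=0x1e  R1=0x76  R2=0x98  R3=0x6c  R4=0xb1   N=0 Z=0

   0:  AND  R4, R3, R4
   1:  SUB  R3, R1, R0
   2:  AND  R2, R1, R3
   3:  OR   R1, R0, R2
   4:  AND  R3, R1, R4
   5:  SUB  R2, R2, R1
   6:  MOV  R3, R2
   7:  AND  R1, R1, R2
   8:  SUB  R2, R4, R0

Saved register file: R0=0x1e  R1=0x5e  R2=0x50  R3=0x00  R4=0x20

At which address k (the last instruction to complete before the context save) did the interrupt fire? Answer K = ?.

K = 4

after  0: R0=0x1e R1=0x76 R2=0x98 R3=0x6c R4=0x20  N=0 Z=0
after  1: R0=0x1e R1=0x76 R2=0x98 R3=0x58 R4=0x20  N=0 Z=0
after  2: R0=0x1e R1=0x76 R2=0x50 R3=0x58 R4=0x20  N=0 Z=0
after  3: R0=0x1e R1=0x5e R2=0x50 R3=0x58 R4=0x20  N=0 Z=0
after  4: R0=0x1e R1=0x5e R2=0x50 R3=0x00 R4=0x20  N=0 Z=1
-- IRQ taken; context saved, return-PC = 5 --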